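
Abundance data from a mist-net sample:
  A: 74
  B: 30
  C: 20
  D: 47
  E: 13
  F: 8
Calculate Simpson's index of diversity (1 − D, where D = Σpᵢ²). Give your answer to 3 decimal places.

0.750

Total N = 74+30+20+47+13+8 = 192, so the proportions are 0.38542, 0.15625, 0.10417, 0.24479, 0.06771, 0.04167 (working shown to 5 dp, full precision carried).
D = 0.38542² + 0.15625² + 0.10417² + 0.24479² + 0.06771² + 0.04167² = 0.14855 + 0.02441 + 0.01085 + 0.05992 + 0.00458 + 0.00174 = 0.25005.
So 1 − D = 0.74995, i.e. 0.750 to 3 decimal places.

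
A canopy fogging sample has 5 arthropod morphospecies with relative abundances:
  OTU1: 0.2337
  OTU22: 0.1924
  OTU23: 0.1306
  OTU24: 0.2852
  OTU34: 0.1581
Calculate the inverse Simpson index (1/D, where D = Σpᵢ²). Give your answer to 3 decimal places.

4.651

D = 0.2337² + 0.1924² + 0.1306² + 0.2852² + 0.1581² = 0.0546157 + 0.0370178 + 0.0170564 + 0.0813390 + 0.0249956 = 0.2150245 (working shown to 7 dp, full precision carried).
So 1/D = 4.65063, i.e. 4.651 to 3 decimal places.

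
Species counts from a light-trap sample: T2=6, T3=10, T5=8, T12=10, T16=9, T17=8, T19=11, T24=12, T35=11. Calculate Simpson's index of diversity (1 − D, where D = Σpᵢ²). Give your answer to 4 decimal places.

0.8850

Total N = 6+10+8+10+9+8+11+12+11 = 85, so the proportions are 0.070588, 0.117647, 0.094118, 0.117647, 0.105882, 0.094118, 0.129412, 0.141176, 0.129412 (working shown to 6 dp, full precision carried).
D = 0.070588² + 0.117647² + 0.094118² + 0.117647² + 0.105882² + 0.094118² + 0.129412² + 0.141176² + 0.129412² = 0.004983 + 0.013841 + 0.008858 + 0.013841 + 0.011211 + 0.008858 + 0.016747 + 0.019931 + 0.016747 = 0.115017.
So 1 − D = 0.884983, i.e. 0.8850 to 4 decimal places.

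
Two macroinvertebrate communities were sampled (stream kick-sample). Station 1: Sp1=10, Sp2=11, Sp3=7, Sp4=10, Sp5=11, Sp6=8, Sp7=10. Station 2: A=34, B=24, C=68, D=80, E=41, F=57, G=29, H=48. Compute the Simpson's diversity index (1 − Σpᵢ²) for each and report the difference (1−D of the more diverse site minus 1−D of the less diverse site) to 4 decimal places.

0.0024

Station 1: N=67, proportions 0.149254, 0.164179, 0.104478, 0.149254, 0.164179, 0.119403, 0.149254, giving 1−D = 0.854088 (working shown to 6 dp, full precision carried).
Station 2: N=381, proportions 0.089239, 0.062992, 0.178478, 0.209974, 0.107612, 0.149606, 0.076115, 0.125984, giving 1−D = 0.856497.
Difference = |0.854088 − 0.856497| = 0.002409, i.e. 0.0024 to 4 decimal places.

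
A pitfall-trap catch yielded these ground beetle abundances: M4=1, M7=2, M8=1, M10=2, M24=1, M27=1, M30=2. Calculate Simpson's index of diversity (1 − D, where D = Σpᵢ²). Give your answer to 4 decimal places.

0.8400

Total N = 1+2+1+2+1+1+2 = 10, so the proportions are 0.1, 0.2, 0.1, 0.2, 0.1, 0.1, 0.2 (working shown to 6 dp, full precision carried).
D = 0.1² + 0.2² + 0.1² + 0.2² + 0.1² + 0.1² + 0.2² = 0.010000 + 0.040000 + 0.010000 + 0.040000 + 0.010000 + 0.010000 + 0.040000 = 0.160000.
So 1 − D = 0.840000, i.e. 0.8400 to 4 decimal places.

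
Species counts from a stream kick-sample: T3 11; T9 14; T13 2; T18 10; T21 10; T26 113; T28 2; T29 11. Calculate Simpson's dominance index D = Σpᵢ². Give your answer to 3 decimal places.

0.448

Total N = 11+14+2+10+10+113+2+11 = 173, so the proportions are 0.06358, 0.08092, 0.01156, 0.0578, 0.0578, 0.65318, 0.01156, 0.06358 (working shown to 5 dp, full precision carried).
D = 0.06358² + 0.08092² + 0.01156² + 0.0578² + 0.0578² + 0.65318² + 0.01156² + 0.06358² = 0.00404 + 0.00655 + 0.00013 + 0.00334 + 0.00334 + 0.42664 + 0.00013 + 0.00404 = 0.44823.
To 3 decimal places, D = 0.448.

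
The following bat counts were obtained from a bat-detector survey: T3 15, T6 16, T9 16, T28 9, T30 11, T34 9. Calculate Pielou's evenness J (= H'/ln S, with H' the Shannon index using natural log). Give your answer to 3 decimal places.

Total N = 15+16+16+9+11+9 = 76, so the proportions are 0.19737, 0.21053, 0.21053, 0.11842, 0.14474, 0.11842 (working shown to 5 dp, full precision carried).
H' = −Σ pᵢ ln pᵢ = −((-0.32027) + (-0.32803) + (-0.32803) + (-0.25265) + (-0.27975) + (-0.25265)) = 1.76138.
With S = 6 species, ln S = 1.79176, so J = 1.76138/1.79176 = 0.98305, i.e. 0.983 to 3 decimal places.

0.983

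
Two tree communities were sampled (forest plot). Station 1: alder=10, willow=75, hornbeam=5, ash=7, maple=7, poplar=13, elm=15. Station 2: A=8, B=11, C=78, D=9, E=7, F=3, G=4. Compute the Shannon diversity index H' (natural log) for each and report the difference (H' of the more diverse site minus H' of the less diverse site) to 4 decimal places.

0.1823

Station 1: N=132, proportions 0.075758, 0.568182, 0.037879, 0.05303, 0.05303, 0.098485, 0.113636, giving H' = 1.427556 (working shown to 6 dp, full precision carried).
Station 2: N=120, proportions 0.066667, 0.091667, 0.65, 0.075, 0.058333, 0.025, 0.033333, giving H' = 1.245216.
Difference = |1.427556 − 1.245216| = 0.182340, i.e. 0.1823 to 4 decimal places.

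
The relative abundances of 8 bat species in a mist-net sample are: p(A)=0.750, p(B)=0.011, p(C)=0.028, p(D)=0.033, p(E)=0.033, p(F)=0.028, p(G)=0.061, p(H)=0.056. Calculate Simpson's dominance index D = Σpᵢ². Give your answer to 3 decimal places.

D = 0.75² + 0.011² + 0.028² + 0.033² + 0.033² + 0.028² + 0.061² + 0.056² = 0.56250 + 0.00012 + 0.00078 + 0.00109 + 0.00109 + 0.00078 + 0.00372 + 0.00314 = 0.57322 (working shown to 5 dp, full precision carried).
To 3 decimal places, D = 0.573.

0.573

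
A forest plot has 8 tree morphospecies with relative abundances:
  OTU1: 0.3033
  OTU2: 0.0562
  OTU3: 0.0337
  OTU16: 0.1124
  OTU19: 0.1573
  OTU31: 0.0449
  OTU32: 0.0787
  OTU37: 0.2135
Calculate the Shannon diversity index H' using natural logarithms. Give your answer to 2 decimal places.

Each pᵢ ln pᵢ term (working shown to 4 dp, full precision carried): 0.3033×(-1.1930)=-0.3618, 0.0562×(-2.8788)=-0.1618, 0.0337×(-3.3903)=-0.1143, 0.1124×(-2.1857)=-0.2457, 0.1573×(-1.8496)=-0.2909, 0.0449×(-3.1033)=-0.1393, 0.0787×(-2.5421)=-0.2001, 0.2135×(-1.5441)=-0.3297.
Sum = -1.8436, so H' = 1.84.

1.84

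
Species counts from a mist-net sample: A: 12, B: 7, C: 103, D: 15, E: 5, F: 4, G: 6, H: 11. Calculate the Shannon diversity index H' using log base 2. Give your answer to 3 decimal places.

Total N = 12+7+103+15+5+4+6+11 = 163, so the proportions are 0.07362, 0.04294, 0.6319, 0.09202, 0.03067, 0.02454, 0.03681, 0.06748 (working shown to 5 dp, full precision carried).
Each pᵢ log₂ pᵢ term: 0.07362×(-3.76377)=-0.27709, 0.04294×(-4.54137)=-0.19503, 0.6319×(-0.66223)=-0.41846, 0.09202×(-3.44184)=-0.31673, 0.03067×(-5.02680)=-0.15420, 0.02454×(-5.34873)=-0.13126, 0.03681×(-4.76377)=-0.17535, 0.06748×(-3.88930)=-0.26247.
Sum = -1.93059, so H' = 1.931.

1.931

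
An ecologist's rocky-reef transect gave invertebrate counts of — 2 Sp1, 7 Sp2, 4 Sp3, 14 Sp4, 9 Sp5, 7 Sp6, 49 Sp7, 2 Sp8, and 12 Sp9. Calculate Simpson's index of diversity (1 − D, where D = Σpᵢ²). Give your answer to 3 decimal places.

Total N = 2+7+4+14+9+7+49+2+12 = 106, so the proportions are 0.01887, 0.06604, 0.03774, 0.13208, 0.08491, 0.06604, 0.46226, 0.01887, 0.11321 (working shown to 5 dp, full precision carried).
D = 0.01887² + 0.06604² + 0.03774² + 0.13208² + 0.08491² + 0.06604² + 0.46226² + 0.01887² + 0.11321² = 0.00036 + 0.00436 + 0.00142 + 0.01744 + 0.00721 + 0.00436 + 0.21369 + 0.00036 + 0.01282 = 0.26201.
So 1 − D = 0.73799, i.e. 0.738 to 3 decimal places.

0.738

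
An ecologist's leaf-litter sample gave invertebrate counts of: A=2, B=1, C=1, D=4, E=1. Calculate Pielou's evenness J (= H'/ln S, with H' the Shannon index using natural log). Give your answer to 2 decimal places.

0.89

Total N = 2+1+1+4+1 = 9, so the proportions are 0.2222, 0.1111, 0.1111, 0.4444, 0.1111 (working shown to 4 dp, full precision carried).
H' = −Σ pᵢ ln pᵢ = −((-0.3342) + (-0.2441) + (-0.2441) + (-0.3604) + (-0.2441)) = 1.4271.
With S = 5 species, ln S = 1.6094, so J = 1.4271/1.6094 = 0.8867, i.e. 0.89 to 2 decimal places.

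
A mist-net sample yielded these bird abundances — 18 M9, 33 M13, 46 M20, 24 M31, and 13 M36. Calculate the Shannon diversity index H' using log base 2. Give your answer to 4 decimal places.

2.1873

Total N = 18+33+46+24+13 = 134, so the proportions are 0.134328, 0.246269, 0.343284, 0.179104, 0.097015 (working shown to 6 dp, full precision carried).
Each pᵢ log₂ pᵢ term: 0.134328×(-2.896164)=-0.389037, 0.246269×(-2.021695)=-0.497880, 0.343284×(-1.542527)=-0.529524, 0.179104×(-2.481127)=-0.444381, 0.097015×(-3.365649)=-0.326518.
Sum = -2.187341, so H' = 2.1873.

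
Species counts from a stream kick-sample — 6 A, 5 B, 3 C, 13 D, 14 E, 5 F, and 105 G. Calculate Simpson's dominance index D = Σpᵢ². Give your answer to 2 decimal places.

Total N = 6+5+3+13+14+5+105 = 151, so the proportions are 0.0397, 0.0331, 0.0199, 0.0861, 0.0927, 0.0331, 0.6954 (working shown to 4 dp, full precision carried).
D = 0.0397² + 0.0331² + 0.0199² + 0.0861² + 0.0927² + 0.0331² + 0.6954² = 0.0016 + 0.0011 + 0.0004 + 0.0074 + 0.0086 + 0.0011 + 0.4835 = 0.5037.
To 2 decimal places, D = 0.50.

0.50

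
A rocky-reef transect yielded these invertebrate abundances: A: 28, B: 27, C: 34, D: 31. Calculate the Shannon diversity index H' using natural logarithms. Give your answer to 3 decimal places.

Total N = 28+27+34+31 = 120, so the proportions are 0.23333, 0.225, 0.28333, 0.25833 (working shown to 5 dp, full precision carried).
Each pᵢ ln pᵢ term: 0.23333×(-1.45529)=-0.33957, 0.225×(-1.49165)=-0.33562, 0.28333×(-1.26113)=-0.35732, 0.25833×(-1.35350)=-0.34966.
Sum = -1.38217, so H' = 1.382.

1.382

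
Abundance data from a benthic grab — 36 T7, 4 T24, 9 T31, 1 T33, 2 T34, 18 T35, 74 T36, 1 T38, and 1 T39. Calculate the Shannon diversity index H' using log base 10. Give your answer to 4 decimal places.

Total N = 36+4+9+1+2+18+74+1+1 = 146, so the proportions are 0.246575, 0.027397, 0.061644, 0.006849, 0.013699, 0.123288, 0.506849, 0.006849, 0.006849 (working shown to 6 dp, full precision carried).
Each pᵢ log₁₀ pᵢ term: 0.246575×(-0.608050)=-0.149930, 0.027397×(-1.562293)=-0.042803, 0.061644×(-1.210110)=-0.074596, 0.006849×(-2.164353)=-0.014824, 0.013699×(-1.863323)=-0.025525, 0.123288×(-0.909080)=-0.112078, 0.506849×(-0.295121)=-0.149582, 0.006849×(-2.164353)=-0.014824, 0.006849×(-2.164353)=-0.014824.
Sum = -0.598987, so H' = 0.5990.

0.5990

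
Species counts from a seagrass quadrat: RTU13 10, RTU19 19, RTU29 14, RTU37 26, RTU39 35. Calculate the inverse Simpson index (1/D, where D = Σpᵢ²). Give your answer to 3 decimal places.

4.228

Total N = 10+19+14+26+35 = 104, so the proportions are 0.0961538, 0.1826923, 0.1346154, 0.25, 0.3365385 (working shown to 7 dp, full precision carried).
D = 0.0961538² + 0.1826923² + 0.1346154² + 0.25² + 0.3365385² = 0.0092456 + 0.0333765 + 0.0181213 + 0.0625000 + 0.1132581 = 0.2365015.
So 1/D = 4.22830, i.e. 4.228 to 3 decimal places.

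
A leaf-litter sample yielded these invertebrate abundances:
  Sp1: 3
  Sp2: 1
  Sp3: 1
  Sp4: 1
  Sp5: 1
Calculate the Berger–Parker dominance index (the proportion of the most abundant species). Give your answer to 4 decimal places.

Total N = 3+1+1+1+1 = 7, so the proportions are 0.428571, 0.142857, 0.142857, 0.142857, 0.142857 (working shown to 6 dp, full precision carried).
The largest proportion is 0.428571, i.e. d = 0.4286 to 4 decimal places.

0.4286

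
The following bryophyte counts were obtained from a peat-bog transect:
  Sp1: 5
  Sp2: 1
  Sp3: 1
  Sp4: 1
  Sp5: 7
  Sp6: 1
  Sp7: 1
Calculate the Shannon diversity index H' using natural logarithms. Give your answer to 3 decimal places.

1.559

Total N = 5+1+1+1+7+1+1 = 17, so the proportions are 0.29412, 0.05882, 0.05882, 0.05882, 0.41176, 0.05882, 0.05882 (working shown to 5 dp, full precision carried).
Each pᵢ ln pᵢ term: 0.29412×(-1.22378)=-0.35993, 0.05882×(-2.83321)=-0.16666, 0.05882×(-2.83321)=-0.16666, 0.05882×(-2.83321)=-0.16666, 0.41176×(-0.88730)=-0.36536, 0.05882×(-2.83321)=-0.16666, 0.05882×(-2.83321)=-0.16666.
Sum = -1.55859, so H' = 1.559.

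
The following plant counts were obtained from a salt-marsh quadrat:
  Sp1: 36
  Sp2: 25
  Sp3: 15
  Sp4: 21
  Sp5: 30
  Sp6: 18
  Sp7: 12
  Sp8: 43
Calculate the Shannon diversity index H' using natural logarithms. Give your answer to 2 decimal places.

Total N = 36+25+15+21+30+18+12+43 = 200, so the proportions are 0.18, 0.125, 0.075, 0.105, 0.15, 0.09, 0.06, 0.215 (working shown to 4 dp, full precision carried).
Each pᵢ ln pᵢ term: 0.18×(-1.7148)=-0.3087, 0.125×(-2.0794)=-0.2599, 0.075×(-2.5903)=-0.1943, 0.105×(-2.2538)=-0.2366, 0.15×(-1.8971)=-0.2846, 0.09×(-2.4079)=-0.2167, 0.06×(-2.8134)=-0.1688, 0.215×(-1.5371)=-0.3305.
Sum = -2.0001, so H' = 2.00.

2.00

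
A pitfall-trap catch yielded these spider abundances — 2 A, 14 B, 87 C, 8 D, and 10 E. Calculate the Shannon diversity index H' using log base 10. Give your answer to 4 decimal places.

Total N = 2+14+87+8+10 = 121, so the proportions are 0.016529, 0.115702, 0.719008, 0.066116, 0.082645 (working shown to 6 dp, full precision carried).
Each pᵢ log₁₀ pᵢ term: 0.016529×(-1.781755)=-0.029451, 0.115702×(-0.936657)=-0.108374, 0.719008×(-0.143266)=-0.103010, 0.066116×(-1.179695)=-0.077996, 0.082645×(-1.082785)=-0.089486.
Sum = -0.408316, so H' = 0.4083.

0.4083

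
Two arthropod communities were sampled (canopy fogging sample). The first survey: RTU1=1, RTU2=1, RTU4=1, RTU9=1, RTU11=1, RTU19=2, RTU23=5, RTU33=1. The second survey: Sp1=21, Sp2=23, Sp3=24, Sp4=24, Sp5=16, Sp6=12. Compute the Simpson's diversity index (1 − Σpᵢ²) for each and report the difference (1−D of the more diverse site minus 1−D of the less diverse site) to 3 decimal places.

The first survey: N=13, proportions 0.07692, 0.07692, 0.07692, 0.07692, 0.07692, 0.15385, 0.38462, 0.07692, giving 1−D = 0.79290 (working shown to 5 dp, full precision carried).
The second survey: N=120, proportions 0.175, 0.19167, 0.2, 0.2, 0.13333, 0.1, giving 1−D = 0.82486.
Difference = |0.79290 − 0.82486| = 0.03196, i.e. 0.032 to 3 decimal places.

0.032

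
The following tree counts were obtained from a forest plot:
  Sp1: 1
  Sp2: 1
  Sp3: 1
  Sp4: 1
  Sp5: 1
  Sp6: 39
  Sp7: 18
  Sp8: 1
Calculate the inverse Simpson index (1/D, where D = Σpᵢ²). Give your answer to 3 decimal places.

2.144

Total N = 1+1+1+1+1+39+18+1 = 63, so the proportions are 0.015873, 0.015873, 0.015873, 0.015873, 0.015873, 0.619048, 0.285714, 0.015873 (working shown to 6 dp, full precision carried).
D = 0.015873² + 0.015873² + 0.015873² + 0.015873² + 0.015873² + 0.619048² + 0.285714² + 0.015873² = 0.000252 + 0.000252 + 0.000252 + 0.000252 + 0.000252 + 0.383220 + 0.081633 + 0.000252 = 0.466364.
So 1/D = 2.14425, i.e. 2.144 to 3 decimal places.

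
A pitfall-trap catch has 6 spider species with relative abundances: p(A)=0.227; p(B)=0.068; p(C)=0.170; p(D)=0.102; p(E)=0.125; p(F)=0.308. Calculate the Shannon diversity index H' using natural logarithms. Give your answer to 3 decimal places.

Each pᵢ ln pᵢ term (working shown to 5 dp, full precision carried): 0.227×(-1.48281)=-0.33660, 0.068×(-2.68825)=-0.18280, 0.17×(-1.77196)=-0.30123, 0.102×(-2.28278)=-0.23284, 0.125×(-2.07944)=-0.25993, 0.308×(-1.17766)=-0.36272.
Sum = -1.67612, so H' = 1.676.

1.676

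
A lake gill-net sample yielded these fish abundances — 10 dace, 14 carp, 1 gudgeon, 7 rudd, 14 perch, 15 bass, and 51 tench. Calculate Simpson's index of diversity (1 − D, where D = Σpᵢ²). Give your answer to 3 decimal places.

Total N = 10+14+1+7+14+15+51 = 112, so the proportions are 0.08929, 0.125, 0.00893, 0.0625, 0.125, 0.13393, 0.45536 (working shown to 5 dp, full precision carried).
D = 0.08929² + 0.125² + 0.00893² + 0.0625² + 0.125² + 0.13393² + 0.45536² = 0.00797 + 0.01562 + 0.00008 + 0.00391 + 0.01562 + 0.01794 + 0.20735 = 0.26849.
So 1 − D = 0.73151, i.e. 0.732 to 3 decimal places.

0.732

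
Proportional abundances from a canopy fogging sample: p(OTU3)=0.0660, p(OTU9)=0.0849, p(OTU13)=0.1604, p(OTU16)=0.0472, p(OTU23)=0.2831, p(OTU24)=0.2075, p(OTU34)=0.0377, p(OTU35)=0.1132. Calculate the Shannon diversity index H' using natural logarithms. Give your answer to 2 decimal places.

Each pᵢ ln pᵢ term (working shown to 4 dp, full precision carried): 0.066×(-2.7181)=-0.1794, 0.0849×(-2.4663)=-0.2094, 0.1604×(-1.8301)=-0.2935, 0.0472×(-3.0534)=-0.1441, 0.2831×(-1.2620)=-0.3573, 0.2075×(-1.5726)=-0.3263, 0.0377×(-3.2781)=-0.1236, 0.1132×(-2.1786)=-0.2466.
Sum = -1.8802, so H' = 1.88.

1.88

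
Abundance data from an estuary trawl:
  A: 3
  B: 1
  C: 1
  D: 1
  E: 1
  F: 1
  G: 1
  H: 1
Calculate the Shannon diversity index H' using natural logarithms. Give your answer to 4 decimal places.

Total N = 3+1+1+1+1+1+1+1 = 10, so the proportions are 0.3, 0.1, 0.1, 0.1, 0.1, 0.1, 0.1, 0.1 (working shown to 6 dp, full precision carried).
Each pᵢ ln pᵢ term: 0.3×(-1.203973)=-0.361192, 0.1×(-2.302585)=-0.230259, 0.1×(-2.302585)=-0.230259, 0.1×(-2.302585)=-0.230259, 0.1×(-2.302585)=-0.230259, 0.1×(-2.302585)=-0.230259, 0.1×(-2.302585)=-0.230259, 0.1×(-2.302585)=-0.230259.
Sum = -1.973001, so H' = 1.9730.

1.9730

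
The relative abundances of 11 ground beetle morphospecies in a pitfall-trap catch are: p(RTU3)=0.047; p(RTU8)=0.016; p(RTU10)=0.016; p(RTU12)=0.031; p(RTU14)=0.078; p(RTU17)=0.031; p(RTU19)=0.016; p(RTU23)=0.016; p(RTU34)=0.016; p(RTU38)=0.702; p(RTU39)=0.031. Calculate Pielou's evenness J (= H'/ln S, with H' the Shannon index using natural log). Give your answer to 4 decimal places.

0.5192

H' = −Σ pᵢ ln pᵢ = −((-0.143708) + (-0.066163) + (-0.066163) + (-0.107687) + (-0.198982) + (-0.107687) + (-0.066163) + (-0.066163) + (-0.066163) + (-0.248383) + (-0.107687)) = 1.244946 (working shown to 6 dp, full precision carried).
With S = 11 species, ln S = 2.397895, so J = 1.244946/2.397895 = 0.519183, i.e. 0.5192 to 4 decimal places.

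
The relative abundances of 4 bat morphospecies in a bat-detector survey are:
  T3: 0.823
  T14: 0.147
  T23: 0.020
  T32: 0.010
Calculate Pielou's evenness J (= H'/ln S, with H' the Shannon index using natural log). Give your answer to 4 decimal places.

0.4086

H' = −Σ pᵢ ln pᵢ = −((-0.160320) + (-0.281846) + (-0.078240) + (-0.046052)) = 0.566458 (working shown to 6 dp, full precision carried).
With S = 4 species, ln S = 1.386294, so J = 0.566458/1.386294 = 0.408613, i.e. 0.4086 to 4 decimal places.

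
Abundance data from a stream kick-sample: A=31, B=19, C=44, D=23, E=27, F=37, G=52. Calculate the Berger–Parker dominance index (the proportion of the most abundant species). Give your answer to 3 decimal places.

0.223

Total N = 31+19+44+23+27+37+52 = 233, so the proportions are 0.13305, 0.08155, 0.18884, 0.09871, 0.11588, 0.1588, 0.22318 (working shown to 5 dp, full precision carried).
The largest proportion is 0.22318, i.e. d = 0.223 to 3 decimal places.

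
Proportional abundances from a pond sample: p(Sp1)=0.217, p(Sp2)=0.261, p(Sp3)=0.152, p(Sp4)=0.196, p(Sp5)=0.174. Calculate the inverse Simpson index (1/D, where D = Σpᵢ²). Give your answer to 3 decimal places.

D = 0.217² + 0.261² + 0.152² + 0.196² + 0.174² = 0.0470890 + 0.0681210 + 0.0231040 + 0.0384160 + 0.0302760 = 0.2070060 (working shown to 7 dp, full precision carried).
So 1/D = 4.83078, i.e. 4.831 to 3 decimal places.

4.831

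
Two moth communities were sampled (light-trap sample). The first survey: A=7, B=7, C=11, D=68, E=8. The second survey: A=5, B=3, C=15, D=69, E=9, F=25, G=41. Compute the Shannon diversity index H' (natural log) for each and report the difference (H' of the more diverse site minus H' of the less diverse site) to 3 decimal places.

0.467

The first survey: N=101, proportions 0.06931, 0.06931, 0.10891, 0.67327, 0.07921, giving H' = 1.07867 (working shown to 5 dp, full precision carried).
The second survey: N=167, proportions 0.02994, 0.01796, 0.08982, 0.41317, 0.05389, 0.1497, 0.24551, giving H' = 1.54542.
Difference = |1.07867 − 1.54542| = 0.46675, i.e. 0.467 to 3 decimal places.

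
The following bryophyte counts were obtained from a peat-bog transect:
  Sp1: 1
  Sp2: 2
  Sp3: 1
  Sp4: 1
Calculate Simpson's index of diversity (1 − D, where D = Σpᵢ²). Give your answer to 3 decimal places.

0.720

Total N = 1+2+1+1 = 5, so the proportions are 0.2, 0.4, 0.2, 0.2 (working shown to 5 dp, full precision carried).
D = 0.2² + 0.4² + 0.2² + 0.2² = 0.04000 + 0.16000 + 0.04000 + 0.04000 = 0.28000.
So 1 − D = 0.72000, i.e. 0.720 to 3 decimal places.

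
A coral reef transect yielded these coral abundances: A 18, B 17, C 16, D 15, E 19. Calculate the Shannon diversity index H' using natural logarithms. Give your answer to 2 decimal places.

1.61

Total N = 18+17+16+15+19 = 85, so the proportions are 0.2118, 0.2, 0.1882, 0.1765, 0.2235 (working shown to 4 dp, full precision carried).
Each pᵢ ln pᵢ term: 0.2118×(-1.5523)=-0.3287, 0.2×(-1.6094)=-0.3219, 0.1882×(-1.6701)=-0.3144, 0.1765×(-1.7346)=-0.3061, 0.2235×(-1.4982)=-0.3349.
Sum = -1.6060, so H' = 1.61.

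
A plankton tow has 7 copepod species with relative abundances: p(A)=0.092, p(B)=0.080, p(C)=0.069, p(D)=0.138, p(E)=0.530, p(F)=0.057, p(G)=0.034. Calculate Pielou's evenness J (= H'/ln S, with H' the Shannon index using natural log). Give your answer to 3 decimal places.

H' = −Σ pᵢ ln pᵢ = −((-0.21951) + (-0.20206) + (-0.18448) + (-0.27331) + (-0.33649) + (-0.16329) + (-0.11497)) = 1.49410 (working shown to 5 dp, full precision carried).
With S = 7 species, ln S = 1.94591, so J = 1.49410/1.94591 = 0.76782, i.e. 0.768 to 3 decimal places.

0.768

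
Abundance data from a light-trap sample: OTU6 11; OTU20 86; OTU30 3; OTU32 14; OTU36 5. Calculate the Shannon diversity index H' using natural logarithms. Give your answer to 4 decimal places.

0.9326

Total N = 11+86+3+14+5 = 119, so the proportions are 0.092437, 0.722689, 0.02521, 0.117647, 0.042017 (working shown to 6 dp, full precision carried).
Each pᵢ ln pᵢ term: 0.092437×(-2.381228)=-0.220114, 0.722689×(-0.324776)=-0.234712, 0.02521×(-3.680511)=-0.092786, 0.117647×(-2.140066)=-0.251772, 0.042017×(-3.169686)=-0.133180.
Sum = -0.932564, so H' = 0.9326.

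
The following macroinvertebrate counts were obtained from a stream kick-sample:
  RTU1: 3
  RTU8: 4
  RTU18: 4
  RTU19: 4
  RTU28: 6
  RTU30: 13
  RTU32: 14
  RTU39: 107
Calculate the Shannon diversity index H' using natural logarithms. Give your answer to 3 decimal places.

Total N = 3+4+4+4+6+13+14+107 = 155, so the proportions are 0.01935, 0.02581, 0.02581, 0.02581, 0.03871, 0.08387, 0.09032, 0.69032 (working shown to 5 dp, full precision carried).
Each pᵢ ln pᵢ term: 0.01935×(-3.94481)=-0.07635, 0.02581×(-3.65713)=-0.09438, 0.02581×(-3.65713)=-0.09438, 0.02581×(-3.65713)=-0.09438, 0.03871×(-3.25167)=-0.12587, 0.08387×(-2.47848)=-0.20787, 0.09032×(-2.40437)=-0.21717, 0.69032×(-0.37060)=-0.25583.
Sum = -1.16623, so H' = 1.166.

1.166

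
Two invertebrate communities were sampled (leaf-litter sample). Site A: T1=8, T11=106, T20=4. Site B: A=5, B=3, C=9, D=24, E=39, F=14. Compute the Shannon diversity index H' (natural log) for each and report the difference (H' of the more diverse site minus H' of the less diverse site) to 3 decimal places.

Site A: N=118, proportions 0.0678, 0.89831, 0.0339, giving H' = 0.39352 (working shown to 5 dp, full precision carried).
Site B: N=94, proportions 0.05319, 0.03191, 0.09574, 0.25532, 0.41489, 0.14894, giving H' = 1.48779.
Difference = |0.39352 − 1.48779| = 1.09427, i.e. 1.094 to 3 decimal places.

1.094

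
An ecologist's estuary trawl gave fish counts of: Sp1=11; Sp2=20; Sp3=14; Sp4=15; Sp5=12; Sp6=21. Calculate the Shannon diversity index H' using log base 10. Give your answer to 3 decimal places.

Total N = 11+20+14+15+12+21 = 93, so the proportions are 0.11828, 0.21505, 0.15054, 0.16129, 0.12903, 0.22581 (working shown to 5 dp, full precision carried).
Each pᵢ log₁₀ pᵢ term: 0.11828×(-0.92709)=-0.10966, 0.21505×(-0.66745)=-0.14354, 0.15054×(-0.82235)=-0.12380, 0.16129×(-0.79239)=-0.12781, 0.12903×(-0.88930)=-0.11475, 0.22581×(-0.64626)=-0.14593.
Sum = -0.76547, so H' = 0.765.

0.765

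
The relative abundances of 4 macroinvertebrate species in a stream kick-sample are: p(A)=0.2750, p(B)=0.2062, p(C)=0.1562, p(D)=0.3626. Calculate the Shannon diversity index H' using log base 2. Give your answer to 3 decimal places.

1.931

Each pᵢ log₂ pᵢ term (working shown to 5 dp, full precision carried): 0.275×(-1.86250)=-0.51219, 0.2062×(-2.27788)=-0.46970, 0.1562×(-2.67853)=-0.41839, 0.3626×(-1.46355)=-0.53068.
Sum = -1.93096, so H' = 1.931.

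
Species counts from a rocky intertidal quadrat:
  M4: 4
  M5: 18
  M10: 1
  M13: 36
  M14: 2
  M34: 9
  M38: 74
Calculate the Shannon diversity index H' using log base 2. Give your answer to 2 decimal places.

Total N = 4+18+1+36+2+9+74 = 144, so the proportions are 0.0278, 0.125, 0.0069, 0.25, 0.0139, 0.0625, 0.5139 (working shown to 4 dp, full precision carried).
Each pᵢ log₂ pᵢ term: 0.0278×(-5.1699)=-0.1436, 0.125×(-3.0000)=-0.3750, 0.0069×(-7.1699)=-0.0498, 0.25×(-2.0000)=-0.5000, 0.0139×(-6.1699)=-0.0857, 0.0625×(-4.0000)=-0.2500, 0.5139×(-0.9605)=-0.4936.
Sum = -1.8977, so H' = 1.90.

1.90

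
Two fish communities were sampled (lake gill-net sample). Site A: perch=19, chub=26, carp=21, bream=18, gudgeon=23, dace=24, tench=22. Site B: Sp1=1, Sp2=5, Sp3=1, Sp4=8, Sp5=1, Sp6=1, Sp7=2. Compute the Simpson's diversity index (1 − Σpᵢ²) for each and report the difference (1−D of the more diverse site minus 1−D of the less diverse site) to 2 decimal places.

0.12

Site A: N=153, proportions 0.1242, 0.1699, 0.1373, 0.1176, 0.1503, 0.1569, 0.1438, giving 1−D = 0.8551 (working shown to 4 dp, full precision carried).
Site B: N=19, proportions 0.0526, 0.2632, 0.0526, 0.4211, 0.0526, 0.0526, 0.1053, giving 1−D = 0.7313.
Difference = |0.8551 − 0.7313| = 0.1238, i.e. 0.12 to 2 decimal places.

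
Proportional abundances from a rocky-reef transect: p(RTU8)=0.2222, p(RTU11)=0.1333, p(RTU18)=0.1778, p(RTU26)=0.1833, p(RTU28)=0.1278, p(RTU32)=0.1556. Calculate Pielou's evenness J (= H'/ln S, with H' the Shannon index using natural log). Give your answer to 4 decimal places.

0.9897

H' = −Σ pᵢ ln pᵢ = −((-0.334228) + (-0.268620) + (-0.307078) + (-0.310992) + (-0.262922) + (-0.289489)) = 1.773328 (working shown to 6 dp, full precision carried).
With S = 6 species, ln S = 1.791759, so J = 1.773328/1.791759 = 0.989713, i.e. 0.9897 to 4 decimal places.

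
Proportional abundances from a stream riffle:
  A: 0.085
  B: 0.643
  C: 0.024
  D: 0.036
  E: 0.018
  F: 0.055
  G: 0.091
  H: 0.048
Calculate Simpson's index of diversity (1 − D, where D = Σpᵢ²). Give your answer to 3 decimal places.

0.564

D = 0.085² + 0.643² + 0.024² + 0.036² + 0.018² + 0.055² + 0.091² + 0.048² = 0.00723 + 0.41345 + 0.00058 + 0.00130 + 0.00032 + 0.00302 + 0.00828 + 0.00230 = 0.43648 (working shown to 5 dp, full precision carried).
So 1 − D = 0.56352, i.e. 0.564 to 3 decimal places.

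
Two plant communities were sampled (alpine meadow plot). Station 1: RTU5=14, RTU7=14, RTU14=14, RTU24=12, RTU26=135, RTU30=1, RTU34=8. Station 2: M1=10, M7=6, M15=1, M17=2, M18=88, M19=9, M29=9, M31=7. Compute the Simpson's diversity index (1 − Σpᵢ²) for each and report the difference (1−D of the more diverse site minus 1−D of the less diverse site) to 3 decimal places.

Station 1: N=198, proportions 0.07071, 0.07071, 0.07071, 0.06061, 0.68182, 0.00505, 0.0404, giving 1−D = 0.51479 (working shown to 5 dp, full precision carried).
Station 2: N=132, proportions 0.07576, 0.04545, 0.00758, 0.01515, 0.66667, 0.06818, 0.06818, 0.05303, giving 1−D = 0.53535.
Difference = |0.51479 − 0.53535| = 0.02056, i.e. 0.021 to 3 decimal places.

0.021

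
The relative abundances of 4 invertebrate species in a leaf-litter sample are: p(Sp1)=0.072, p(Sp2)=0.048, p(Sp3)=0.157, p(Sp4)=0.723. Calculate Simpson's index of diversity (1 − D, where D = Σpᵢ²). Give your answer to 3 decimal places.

D = 0.072² + 0.048² + 0.157² + 0.723² = 0.00518 + 0.00230 + 0.02465 + 0.52273 = 0.55487 (working shown to 5 dp, full precision carried).
So 1 − D = 0.44513, i.e. 0.445 to 3 decimal places.

0.445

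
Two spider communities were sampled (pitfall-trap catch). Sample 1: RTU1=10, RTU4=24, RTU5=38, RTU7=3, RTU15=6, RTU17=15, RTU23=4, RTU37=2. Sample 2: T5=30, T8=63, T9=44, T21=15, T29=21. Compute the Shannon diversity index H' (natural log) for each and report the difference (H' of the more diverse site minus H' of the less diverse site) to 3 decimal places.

Sample 1: N=102, proportions 0.098039, 0.235294, 0.372549, 0.029412, 0.058824, 0.147059, 0.039216, 0.019608, giving H' = 1.692365 (working shown to 6 dp, full precision carried).
Sample 2: N=173, proportions 0.17341, 0.364162, 0.254335, 0.086705, 0.121387, giving H' = 1.487896.
Difference = |1.692365 − 1.487896| = 0.204469, i.e. 0.204 to 3 decimal places.

0.204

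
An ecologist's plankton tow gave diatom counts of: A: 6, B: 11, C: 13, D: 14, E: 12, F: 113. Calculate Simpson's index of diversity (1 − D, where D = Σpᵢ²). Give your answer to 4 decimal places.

0.5296

Total N = 6+11+13+14+12+113 = 169, so the proportions are 0.035503, 0.065089, 0.076923, 0.08284, 0.071006, 0.668639 (working shown to 6 dp, full precision carried).
D = 0.035503² + 0.065089² + 0.076923² + 0.08284² + 0.071006² + 0.668639² = 0.001260 + 0.004237 + 0.005917 + 0.006863 + 0.005042 + 0.447078 = 0.470397.
So 1 − D = 0.529603, i.e. 0.5296 to 4 decimal places.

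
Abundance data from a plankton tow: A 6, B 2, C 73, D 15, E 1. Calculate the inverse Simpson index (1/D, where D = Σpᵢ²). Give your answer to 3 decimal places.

1.682

Total N = 6+2+73+15+1 = 97, so the proportions are 0.061856, 0.020619, 0.752577, 0.154639, 0.010309 (working shown to 6 dp, full precision carried).
D = 0.061856² + 0.020619² + 0.752577² + 0.154639² + 0.010309² = 0.003826 + 0.000425 + 0.566373 + 0.023913 + 0.000106 = 0.594643.
So 1/D = 1.68168, i.e. 1.682 to 3 decimal places.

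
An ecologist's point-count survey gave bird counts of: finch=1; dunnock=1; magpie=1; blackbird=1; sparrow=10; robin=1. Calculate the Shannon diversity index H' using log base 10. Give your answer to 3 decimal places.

0.509

Total N = 1+1+1+1+10+1 = 15, so the proportions are 0.06667, 0.06667, 0.06667, 0.06667, 0.66667, 0.06667 (working shown to 5 dp, full precision carried).
Each pᵢ log₁₀ pᵢ term: 0.06667×(-1.17609)=-0.07841, 0.06667×(-1.17609)=-0.07841, 0.06667×(-1.17609)=-0.07841, 0.06667×(-1.17609)=-0.07841, 0.66667×(-0.17609)=-0.11739, 0.06667×(-1.17609)=-0.07841.
Sum = -0.50942, so H' = 0.509.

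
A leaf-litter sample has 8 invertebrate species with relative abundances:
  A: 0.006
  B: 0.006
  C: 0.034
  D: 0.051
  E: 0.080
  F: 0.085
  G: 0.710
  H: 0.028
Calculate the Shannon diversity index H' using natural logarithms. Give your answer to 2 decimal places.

1.08

Each pᵢ ln pᵢ term (working shown to 4 dp, full precision carried): 0.006×(-5.1160)=-0.0307, 0.006×(-5.1160)=-0.0307, 0.034×(-3.3814)=-0.1150, 0.051×(-2.9759)=-0.1518, 0.08×(-2.5257)=-0.2021, 0.085×(-2.4651)=-0.2095, 0.71×(-0.3425)=-0.2432, 0.028×(-3.5756)=-0.1001.
Sum = -1.0830, so H' = 1.08.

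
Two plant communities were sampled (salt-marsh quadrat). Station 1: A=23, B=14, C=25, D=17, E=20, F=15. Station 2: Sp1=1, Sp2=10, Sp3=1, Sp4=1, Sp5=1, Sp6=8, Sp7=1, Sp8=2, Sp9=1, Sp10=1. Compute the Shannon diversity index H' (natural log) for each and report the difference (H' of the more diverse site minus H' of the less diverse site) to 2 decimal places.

0.01

Station 1: N=114, proportions 0.20175, 0.12281, 0.2193, 0.14912, 0.17544, 0.13158, giving H' = 1.76922 (working shown to 5 dp, full precision carried).
Station 2: N=27, proportions 0.03704, 0.37037, 0.03704, 0.03704, 0.03704, 0.2963, 0.03704, 0.07407, 0.03704, 0.03704, giving H' = 1.77555.
Difference = |1.76922 − 1.77555| = 0.00633, i.e. 0.01 to 2 decimal places.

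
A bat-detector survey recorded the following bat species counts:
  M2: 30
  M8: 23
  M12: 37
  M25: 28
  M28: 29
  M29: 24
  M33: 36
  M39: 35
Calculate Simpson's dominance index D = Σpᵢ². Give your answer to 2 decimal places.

0.13

Total N = 30+23+37+28+29+24+36+35 = 242, so the proportions are 0.124, 0.095, 0.1529, 0.1157, 0.1198, 0.0992, 0.1488, 0.1446 (working shown to 4 dp, full precision carried).
D = 0.124² + 0.095² + 0.1529² + 0.1157² + 0.1198² + 0.0992² + 0.1488² + 0.1446² = 0.0154 + 0.0090 + 0.0234 + 0.0134 + 0.0144 + 0.0098 + 0.0221 + 0.0209 = 0.1284.
To 2 decimal places, D = 0.13.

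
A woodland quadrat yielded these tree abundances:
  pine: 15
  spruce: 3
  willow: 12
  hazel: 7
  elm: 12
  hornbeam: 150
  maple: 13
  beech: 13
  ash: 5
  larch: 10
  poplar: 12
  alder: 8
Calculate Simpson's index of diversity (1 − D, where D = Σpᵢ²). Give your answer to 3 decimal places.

Total N = 15+3+12+7+12+150+13+13+5+10+12+8 = 260, so the proportions are 0.05769, 0.01154, 0.04615, 0.02692, 0.04615, 0.57692, 0.05, 0.05, 0.01923, 0.03846, 0.04615, 0.03077 (working shown to 5 dp, full precision carried).
D = 0.05769² + 0.01154² + 0.04615² + 0.02692² + 0.04615² + 0.57692² + 0.05² + 0.05² + 0.01923² + 0.03846² + 0.04615² + 0.03077² = 0.00333 + 0.00013 + 0.00213 + 0.00072 + 0.00213 + 0.33284 + 0.00250 + 0.00250 + 0.00037 + 0.00148 + 0.00213 + 0.00095 = 0.35121.
So 1 − D = 0.64879, i.e. 0.649 to 3 decimal places.

0.649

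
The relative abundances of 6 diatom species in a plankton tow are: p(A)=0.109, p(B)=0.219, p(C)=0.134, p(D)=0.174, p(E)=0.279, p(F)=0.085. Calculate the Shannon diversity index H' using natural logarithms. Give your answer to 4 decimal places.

Each pᵢ ln pᵢ term (working shown to 6 dp, full precision carried): 0.109×(-2.216407)=-0.241588, 0.219×(-1.518684)=-0.332592, 0.134×(-2.009915)=-0.269329, 0.174×(-1.748700)=-0.304274, 0.279×(-1.276543)=-0.356156, 0.085×(-2.465104)=-0.209534.
Sum = -1.713472, so H' = 1.7135.

1.7135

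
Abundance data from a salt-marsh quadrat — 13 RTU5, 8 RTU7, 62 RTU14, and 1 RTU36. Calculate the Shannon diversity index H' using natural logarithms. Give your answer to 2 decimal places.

Total N = 13+8+62+1 = 84, so the proportions are 0.1548, 0.0952, 0.7381, 0.0119 (working shown to 4 dp, full precision carried).
Each pᵢ ln pᵢ term: 0.1548×(-1.8659)=-0.2888, 0.0952×(-2.3514)=-0.2239, 0.7381×(-0.3037)=-0.2241, 0.0119×(-4.4308)=-0.0527.
Sum = -0.7896, so H' = 0.79.

0.79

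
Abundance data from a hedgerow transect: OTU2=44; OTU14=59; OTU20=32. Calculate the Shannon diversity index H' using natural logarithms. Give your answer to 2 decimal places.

Total N = 44+59+32 = 135, so the proportions are 0.3259, 0.437, 0.237 (working shown to 4 dp, full precision carried).
Each pᵢ ln pᵢ term: 0.3259×(-1.1211)=-0.3654, 0.437×(-0.8277)=-0.3618, 0.237×(-1.4395)=-0.3412.
Sum = -1.0684, so H' = 1.07.

1.07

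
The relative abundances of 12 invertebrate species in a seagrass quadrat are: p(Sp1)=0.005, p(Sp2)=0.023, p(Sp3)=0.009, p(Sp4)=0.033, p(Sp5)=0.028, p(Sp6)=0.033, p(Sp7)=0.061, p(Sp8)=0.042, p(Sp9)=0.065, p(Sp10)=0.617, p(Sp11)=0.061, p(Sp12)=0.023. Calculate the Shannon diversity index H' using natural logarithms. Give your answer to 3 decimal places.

1.518

Each pᵢ ln pᵢ term (working shown to 5 dp, full precision carried): 0.005×(-5.29832)=-0.02649, 0.023×(-3.77226)=-0.08676, 0.009×(-4.71053)=-0.04239, 0.033×(-3.41125)=-0.11257, 0.028×(-3.57555)=-0.10012, 0.033×(-3.41125)=-0.11257, 0.061×(-2.79688)=-0.17061, 0.042×(-3.17009)=-0.13314, 0.065×(-2.73337)=-0.17767, 0.617×(-0.48289)=-0.29794, 0.061×(-2.79688)=-0.17061, 0.023×(-3.77226)=-0.08676.
Sum = -1.51764, so H' = 1.518.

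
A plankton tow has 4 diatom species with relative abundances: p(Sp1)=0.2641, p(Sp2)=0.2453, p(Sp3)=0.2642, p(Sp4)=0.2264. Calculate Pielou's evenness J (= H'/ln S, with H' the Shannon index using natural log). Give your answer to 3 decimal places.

0.999

H' = −Σ pᵢ ln pᵢ = −((-0.35163) + (-0.34471) + (-0.35166) + (-0.33631)) = 1.38431 (working shown to 5 dp, full precision carried).
With S = 4 species, ln S = 1.38629, so J = 1.38431/1.38629 = 0.99857, i.e. 0.999 to 3 decimal places.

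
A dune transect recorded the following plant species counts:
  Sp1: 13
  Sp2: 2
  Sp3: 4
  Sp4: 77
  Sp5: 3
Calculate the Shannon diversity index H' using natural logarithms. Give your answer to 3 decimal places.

Total N = 13+2+4+77+3 = 99, so the proportions are 0.13131, 0.0202, 0.0404, 0.77778, 0.0303 (working shown to 5 dp, full precision carried).
Each pᵢ ln pᵢ term: 0.13131×(-2.03017)=-0.26659, 0.0202×(-3.90197)=-0.07883, 0.0404×(-3.20883)=-0.12965, 0.77778×(-0.25131)=-0.19547, 0.0303×(-3.49651)=-0.10595.
Sum = -0.77649, so H' = 0.776.

0.776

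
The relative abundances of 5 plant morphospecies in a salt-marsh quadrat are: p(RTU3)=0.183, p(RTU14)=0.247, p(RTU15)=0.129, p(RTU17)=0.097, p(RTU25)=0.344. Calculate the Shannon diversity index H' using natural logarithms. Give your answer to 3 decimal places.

1.514

Each pᵢ ln pᵢ term (working shown to 5 dp, full precision carried): 0.183×(-1.69827)=-0.31078, 0.247×(-1.39837)=-0.34540, 0.129×(-2.04794)=-0.26418, 0.097×(-2.33304)=-0.22631, 0.344×(-1.06711)=-0.36709.
Sum = -1.51376, so H' = 1.514.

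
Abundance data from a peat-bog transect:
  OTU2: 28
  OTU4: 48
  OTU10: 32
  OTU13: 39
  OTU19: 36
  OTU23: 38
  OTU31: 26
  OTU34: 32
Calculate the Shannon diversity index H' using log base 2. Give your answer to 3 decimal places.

2.975

Total N = 28+48+32+39+36+38+26+32 = 279, so the proportions are 0.10036, 0.17204, 0.1147, 0.13978, 0.12903, 0.1362, 0.09319, 0.1147 (working shown to 5 dp, full precision carried).
Each pᵢ log₂ pᵢ term: 0.10036×(-3.31677)=-0.33287, 0.17204×(-2.53916)=-0.43684, 0.1147×(-3.12412)=-0.35832, 0.13978×(-2.83872)=-0.39681, 0.12903×(-2.95420)=-0.38119, 0.1362×(-2.87619)=-0.39174, 0.09319×(-3.42368)=-0.31905, 0.1147×(-3.12412)=-0.35832.
Sum = -2.97514, so H' = 2.975.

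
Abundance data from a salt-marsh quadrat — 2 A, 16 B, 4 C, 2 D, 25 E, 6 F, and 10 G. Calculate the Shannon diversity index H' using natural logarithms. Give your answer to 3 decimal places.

Total N = 2+16+4+2+25+6+10 = 65, so the proportions are 0.03077, 0.24615, 0.06154, 0.03077, 0.38462, 0.09231, 0.15385 (working shown to 5 dp, full precision carried).
Each pᵢ ln pᵢ term: 0.03077×(-3.48124)=-0.10712, 0.24615×(-1.40180)=-0.34506, 0.06154×(-2.78809)=-0.17157, 0.03077×(-3.48124)=-0.10712, 0.38462×(-0.95551)=-0.36750, 0.09231×(-2.38263)=-0.21993, 0.15385×(-1.87180)=-0.28797.
Sum = -1.60627, so H' = 1.606.

1.606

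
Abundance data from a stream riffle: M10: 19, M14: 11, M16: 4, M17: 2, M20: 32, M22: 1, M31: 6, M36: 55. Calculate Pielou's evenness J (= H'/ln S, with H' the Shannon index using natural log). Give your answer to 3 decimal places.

0.745

Total N = 19+11+4+2+32+1+6+55 = 130, so the proportions are 0.14615, 0.08462, 0.03077, 0.01538, 0.24615, 0.00769, 0.04615, 0.42308 (working shown to 5 dp, full precision carried).
H' = −Σ pᵢ ln pᵢ = −((-0.28107) + (-0.20897) + (-0.10712) + (-0.06422) + (-0.34506) + (-0.03744) + (-0.14196) + (-0.36393)) = 1.54976.
With S = 8 species, ln S = 2.07944, so J = 1.54976/2.07944 = 0.74528, i.e. 0.745 to 3 decimal places.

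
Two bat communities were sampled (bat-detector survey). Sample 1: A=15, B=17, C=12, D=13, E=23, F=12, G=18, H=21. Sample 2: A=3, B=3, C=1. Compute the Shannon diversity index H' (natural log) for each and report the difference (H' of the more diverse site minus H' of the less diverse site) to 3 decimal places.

Sample 1: N=131, proportions 0.1145, 0.12977, 0.0916, 0.09924, 0.17557, 0.0916, 0.1374, 0.16031, giving H' = 2.05195 (working shown to 5 dp, full precision carried).
Sample 2: N=7, proportions 0.42857, 0.42857, 0.14286, giving H' = 1.00424.
Difference = |2.05195 − 1.00424| = 1.04771, i.e. 1.048 to 3 decimal places.

1.048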